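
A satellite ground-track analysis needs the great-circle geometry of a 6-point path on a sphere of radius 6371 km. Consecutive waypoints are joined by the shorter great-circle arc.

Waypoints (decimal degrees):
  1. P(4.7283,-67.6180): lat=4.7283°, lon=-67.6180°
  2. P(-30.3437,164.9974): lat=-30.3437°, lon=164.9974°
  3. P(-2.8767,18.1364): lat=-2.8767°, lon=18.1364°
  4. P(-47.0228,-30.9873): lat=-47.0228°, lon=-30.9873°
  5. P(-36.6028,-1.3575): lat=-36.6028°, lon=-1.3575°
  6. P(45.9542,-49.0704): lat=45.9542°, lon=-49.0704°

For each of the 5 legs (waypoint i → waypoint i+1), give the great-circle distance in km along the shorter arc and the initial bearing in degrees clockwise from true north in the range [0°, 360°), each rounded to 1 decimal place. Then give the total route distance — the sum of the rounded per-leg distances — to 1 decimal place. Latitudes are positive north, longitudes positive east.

Leg 1: φ1=0.0825244, φ2=-0.5295975, Δφ=-0.6121219, Δλ=4.0599046 rad; a=sin²(Δφ/2)+cosφ1·cosφ2·sin²(Δλ/2)=0.7819235308; c=2·atan2(√a, √(1-a))=2.169832901; dist=6371·c=13824.005 ≈ 13824.0 km; running total=13824.0 km
Leg 1 bearing: y=sinΔλ·cosφ2=-0.68572901, x=cosφ1·sinφ2-sinφ1·cosφ2·cosΔλ=-0.46027406; θ=atan2(y, x)=-123.8702° <0 so +360° → 236.1298° ≈ 236.1°
Leg 2: φ1=-0.5295975, φ2=-0.0502079, Δφ=0.4793896, Δλ=-2.5632080 rad; a=sin²(Δφ/2)+cosφ1·cosφ2·sin²(Δλ/2)=0.8481873878; c=2·atan2(√a, √(1-a))=2.341130039; dist=6371·c=14915.339 ≈ 14915.3 km; running total=28739.3 km
Leg 2 bearing: y=sinΔλ·cosφ2=-0.54598316, x=cosφ1·sinφ2-sinφ1·cosφ2·cosΔλ=-0.46579455; θ=atan2(y, x)=-130.4685° <0 so +360° → 229.5315° ≈ 229.5°
Leg 3: φ1=-0.0502079, φ2=-0.8207027, Δφ=-0.7704948, Δλ=-0.8573703 rad; a=sin²(Δφ/2)+cosφ1·cosφ2·sin²(Δλ/2)=0.2588579371; c=2·atan2(√a, √(1-a))=1.067536075; dist=6371·c=6801.272 ≈ 6801.3 km; running total=35540.6 km
Leg 3 bearing: y=sinΔλ·cosφ2=-0.51545539, x=cosφ1·sinφ2-sinφ1·cosφ2·cosΔλ=-0.70831332; θ=atan2(y, x)=-143.9558° <0 so +360° → 216.0442° ≈ 216.0°
Leg 4: φ1=-0.8207027, φ2=-0.6388394, Δφ=0.1818633, Δλ=0.5171376 rad; a=sin²(Δφ/2)+cosφ1·cosφ2·sin²(Δλ/2)=0.0440266669; c=2·atan2(√a, √(1-a))=0.422792608; dist=6371·c=2693.612 ≈ 2693.6 km; running total=38234.2 km
Leg 4 bearing: y=sinΔλ·cosφ2=0.39689376, x=cosφ1·sinφ2-sinφ1·cosφ2·cosΔλ=0.10406065; θ=atan2(y, x)=75.3084° ≈ 75.3°
Leg 5: φ1=-0.6388394, φ2=0.8020521, Δφ=1.4408915, Δλ=-0.8327472 rad; a=sin²(Δφ/2)+cosφ1·cosφ2·sin²(Δλ/2)=0.5265265328; c=2·atan2(√a, √(1-a))=1.623874311; dist=6371·c=10345.703 ≈ 10345.7 km; running total=48579.9 km
Leg 5 bearing: y=sinΔλ·cosφ2=-0.51432140, x=cosφ1·sinφ2-sinφ1·cosφ2·cosΔλ=0.85595495; θ=atan2(y, x)=-31.0006° <0 so +360° → 328.9994° ≈ 329.0°

Leg 1: dist=13824.0 km, bearing=236.1°
Leg 2: dist=14915.3 km, bearing=229.5°
Leg 3: dist=6801.3 km, bearing=216.0°
Leg 4: dist=2693.6 km, bearing=75.3°
Leg 5: dist=10345.7 km, bearing=329.0°
Total: 48579.9 km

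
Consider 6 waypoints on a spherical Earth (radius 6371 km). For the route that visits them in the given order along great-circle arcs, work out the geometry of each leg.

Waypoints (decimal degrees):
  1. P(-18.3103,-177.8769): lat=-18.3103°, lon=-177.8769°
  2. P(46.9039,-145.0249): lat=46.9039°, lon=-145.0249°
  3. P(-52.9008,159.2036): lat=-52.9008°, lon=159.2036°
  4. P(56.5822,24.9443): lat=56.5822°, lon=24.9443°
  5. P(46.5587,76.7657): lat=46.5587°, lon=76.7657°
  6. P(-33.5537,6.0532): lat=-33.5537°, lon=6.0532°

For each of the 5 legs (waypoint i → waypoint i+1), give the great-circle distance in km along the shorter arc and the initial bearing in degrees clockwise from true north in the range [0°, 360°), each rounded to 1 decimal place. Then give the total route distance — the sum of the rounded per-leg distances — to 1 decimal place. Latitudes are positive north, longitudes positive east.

Leg 1: φ1=-0.3195750, φ2=0.8186275, Δφ=1.1382025, Δλ=0.5733756 rad; a=sin²(Δφ/2)+cosφ1·cosφ2·sin²(Δλ/2)=0.3422527967; c=2·atan2(√a, √(1-a))=1.249818702; dist=6371·c=7962.595 ≈ 7962.6 km; running total=7962.6 km
Leg 1 bearing: y=sinΔλ·cosφ2=0.37062915, x=cosφ1·sinφ2-sinφ1·cosφ2·cosΔλ=0.87355441; θ=atan2(y, x)=22.9904° ≈ 23.0°
Leg 2: φ1=0.8186275, φ2=-0.9232931, Δφ=-1.7419206, Δλ=5.3097890 rad; a=sin²(Δφ/2)+cosφ1·cosφ2·sin²(Δλ/2)=0.6752972010; c=2·atan2(√a, √(1-a))=1.929002042; dist=6371·c=12289.672 ≈ 12289.7 km; running total=20252.3 km
Leg 2 bearing: y=sinΔλ·cosφ2=-0.49872369, x=cosφ1·sinφ2-sinφ1·cosφ2·cosΔλ=-0.79269051; θ=atan2(y, x)=-147.8238° <0 so +360° → 212.1762° ≈ 212.2°
Leg 3: φ1=-0.9232931, φ2=0.9875457, Δφ=1.9108388, Δλ=-2.3432668 rad; a=sin²(Δφ/2)+cosφ1·cosφ2·sin²(Δλ/2)=0.9487898565; c=2·atan2(√a, √(1-a))=2.685044764; dist=6371·c=17106.420 ≈ 17106.4 km; running total=37358.7 km
Leg 3 bearing: y=sinΔλ·cosφ2=-0.39443380, x=cosφ1·sinφ2-sinφ1·cosφ2·cosΔλ=0.19690768; θ=atan2(y, x)=-63.4709° <0 so +360° → 296.5291° ≈ 296.5°
Leg 4: φ1=0.9875457, φ2=0.8126026, Δφ=-0.1749431, Δλ=0.9044541 rad; a=sin²(Δφ/2)+cosφ1·cosφ2·sin²(Δλ/2)=0.0799407713; c=2·atan2(√a, √(1-a))=0.573294748; dist=6371·c=3652.461 ≈ 3652.5 km; running total=41011.2 km
Leg 4 bearing: y=sinΔλ·cosφ2=0.54052268, x=cosφ1·sinφ2-sinφ1·cosφ2·cosΔλ=0.04512442; θ=atan2(y, x)=85.2278° ≈ 85.2°
Leg 5: φ1=0.8126026, φ2=-0.5856225, Δφ=-1.3982252, Δλ=-1.2341659 rad; a=sin²(Δφ/2)+cosφ1·cosφ2·sin²(Δλ/2)=0.6060197765; c=2·atan2(√a, √(1-a))=1.784457825; dist=6371·c=11368.781 ≈ 11368.8 km; running total=52380.0 km
Leg 5 bearing: y=sinΔλ·cosφ2=-0.78659373, x=cosφ1·sinφ2-sinφ1·cosφ2·cosΔλ=-0.57992200; θ=atan2(y, x)=-126.3998° <0 so +360° → 233.6002° ≈ 233.6°

Leg 1: dist=7962.6 km, bearing=23.0°
Leg 2: dist=12289.7 km, bearing=212.2°
Leg 3: dist=17106.4 km, bearing=296.5°
Leg 4: dist=3652.5 km, bearing=85.2°
Leg 5: dist=11368.8 km, bearing=233.6°
Total: 52380.0 km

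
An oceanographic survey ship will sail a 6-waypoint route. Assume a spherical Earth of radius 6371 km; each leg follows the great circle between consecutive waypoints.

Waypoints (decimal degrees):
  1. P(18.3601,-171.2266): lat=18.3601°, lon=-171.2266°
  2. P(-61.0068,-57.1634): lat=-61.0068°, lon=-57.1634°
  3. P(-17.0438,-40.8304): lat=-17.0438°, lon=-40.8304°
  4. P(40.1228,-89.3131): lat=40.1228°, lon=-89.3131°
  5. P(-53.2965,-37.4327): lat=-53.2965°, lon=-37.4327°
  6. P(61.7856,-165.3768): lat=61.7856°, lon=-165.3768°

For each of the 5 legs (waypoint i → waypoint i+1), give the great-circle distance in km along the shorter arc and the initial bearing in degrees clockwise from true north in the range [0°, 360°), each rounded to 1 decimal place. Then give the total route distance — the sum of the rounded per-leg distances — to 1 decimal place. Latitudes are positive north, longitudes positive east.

Leg 1: dist=13075.0 km, bearing=150.0°
Leg 2: dist=5057.8 km, bearing=22.2°
Leg 3: dist=8095.0 km, bearing=323.2°
Leg 4: dist=11515.9 km, bearing=151.1°
Leg 5: dist=16864.9 km, bearing=308.2°
Total: 54608.6 km

Leg 1: φ1=0.3204442, φ2=-1.0647695, Δφ=-1.3852137, Δλ=1.9907784 rad; a=sin²(Δφ/2)+cosφ1·cosφ2·sin²(Δλ/2)=0.7315441878; c=2·atan2(√a, √(1-a))=2.052272890; dist=6371·c=13075.031 ≈ 13075.0 km; running total=13075.0 km
Leg 1 bearing: y=sinΔλ·cosφ2=0.44258306, x=cosφ1·sinφ2-sinφ1·cosφ2·cosΔλ=-0.76789934; θ=atan2(y, x)=150.0428° ≈ 150.0°
Leg 2: φ1=-1.0647695, φ2=-0.2974704, Δφ=0.7672991, Δλ=0.2850646 rad; a=sin²(Δφ/2)+cosφ1·cosφ2·sin²(Δλ/2)=0.1494568484; c=2·atan2(√a, √(1-a))=0.793876565; dist=6371·c=5057.788 ≈ 5057.8 km; running total=18132.8 km
Leg 2 bearing: y=sinΔλ·cosφ2=0.26886858, x=cosφ1·sinφ2-sinφ1·cosφ2·cosΔλ=0.66044506; θ=atan2(y, x)=22.1513° ≈ 22.2°
Leg 3: φ1=-0.2974704, φ2=0.7002750, Δφ=0.9977454, Δλ=-0.8461827 rad; a=sin²(Δφ/2)+cosφ1·cosφ2·sin²(Δλ/2)=0.3521444385; c=2·atan2(√a, √(1-a))=1.270596479; dist=6371·c=8094.970 ≈ 8095.0 km; running total=26227.8 km
Leg 3 bearing: y=sinΔλ·cosφ2=-0.57254723, x=cosφ1·sinφ2-sinφ1·cosφ2·cosΔλ=0.76468595; θ=atan2(y, x)=-36.8235° <0 so +360° → 323.1765° ≈ 323.2°
Leg 4: φ1=0.7002750, φ2=-0.9301994, Δφ=-1.6304744, Δλ=0.9054838 rad; a=sin²(Δφ/2)+cosφ1·cosφ2·sin²(Δλ/2)=0.6172710338; c=2·atan2(√a, √(1-a))=1.807543796; dist=6371·c=11515.862 ≈ 11515.9 km; running total=37743.7 km
Leg 4 bearing: y=sinΔλ·cosφ2=0.47020452, x=cosφ1·sinφ2-sinφ1·cosφ2·cosΔλ=-0.85082180; θ=atan2(y, x)=151.0729° ≈ 151.1°
Leg 5: φ1=-0.9301994, φ2=1.0783622, Δφ=2.0085616, Δλ=-2.2330458 rad; a=sin²(Δφ/2)+cosφ1·cosφ2·sin²(Δλ/2)=0.9401132566; c=2·atan2(√a, √(1-a))=2.647135634; dist=6371·c=16864.901 ≈ 16864.9 km; running total=54608.6 km
Leg 5 bearing: y=sinΔλ·cosφ2=-0.37283341, x=cosφ1·sinφ2-sinφ1·cosφ2·cosΔλ=0.29359246; θ=atan2(y, x)=-51.7809° <0 so +360° → 308.2191° ≈ 308.2°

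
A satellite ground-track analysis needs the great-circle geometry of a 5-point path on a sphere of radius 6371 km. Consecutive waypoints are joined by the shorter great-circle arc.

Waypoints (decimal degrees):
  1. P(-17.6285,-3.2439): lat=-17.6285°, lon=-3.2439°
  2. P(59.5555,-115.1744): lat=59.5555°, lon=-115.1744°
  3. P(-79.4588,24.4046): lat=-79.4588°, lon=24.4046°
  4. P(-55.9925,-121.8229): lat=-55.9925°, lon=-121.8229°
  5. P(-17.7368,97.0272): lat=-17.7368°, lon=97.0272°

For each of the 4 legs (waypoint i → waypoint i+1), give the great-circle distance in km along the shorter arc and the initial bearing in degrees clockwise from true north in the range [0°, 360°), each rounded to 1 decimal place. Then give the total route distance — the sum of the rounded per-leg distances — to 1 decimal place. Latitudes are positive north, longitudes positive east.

Leg 1: φ1=-0.3076754, φ2=1.0394396, Δφ=1.3471149, Δλ=-1.9535558 rad; a=sin²(Δφ/2)+cosφ1·cosφ2·sin²(Δλ/2)=0.7207227696; c=2·atan2(√a, √(1-a))=2.028005372; dist=6371·c=12920.422 ≈ 12920.4 km; running total=12920.4 km
Leg 1 bearing: y=sinΔλ·cosφ2=-0.47003721, x=cosφ1·sinφ2-sinφ1·cosφ2·cosΔλ=0.76432379; θ=atan2(y, x)=-31.5903° <0 so +360° → 328.4097° ≈ 328.4°
Leg 2: φ1=1.0394396, φ2=-1.3868177, Δφ=-2.4262572, Δλ=2.4361131 rad; a=sin²(Δφ/2)+cosφ1·cosφ2·sin²(Δλ/2)=0.9590708333; c=2·atan2(√a, √(1-a))=2.734161260; dist=6371·c=17419.341 ≈ 17419.3 km; running total=30339.7 km
Leg 2 bearing: y=sinΔλ·cosφ2=0.11861974, x=cosφ1·sinφ2-sinφ1·cosφ2·cosΔλ=-0.37808099; θ=atan2(y, x)=162.5812° ≈ 162.6°
Leg 3: φ1=-1.3868177, φ2=-0.9772535, Δφ=0.4095642, Δλ=-2.5521513 rad; a=sin²(Δφ/2)+cosφ1·cosφ2·sin²(Δλ/2)=0.1350396018; c=2·atan2(√a, √(1-a))=0.752590257; dist=6371·c=4794.753 ≈ 4794.8 km; running total=35134.5 km
Leg 3 bearing: y=sinΔλ·cosφ2=-0.31091382, x=cosφ1·sinφ2-sinφ1·cosφ2·cosΔλ=-0.60872673; θ=atan2(y, x)=-152.9438° <0 so +360° → 207.0562° ≈ 207.1°
Leg 4: φ1=-0.9772535, φ2=-0.3095656, Δφ=0.6676879, Δλ=3.8196548 rad; a=sin²(Δφ/2)+cosφ1·cosφ2·sin²(Δλ/2)=0.5811668505; c=2·atan2(√a, √(1-a))=1.733851593; dist=6371·c=11046.369 ≈ 11046.4 km; running total=46180.9 km
Leg 4 bearing: y=sinΔλ·cosφ2=-0.59746767, x=cosφ1·sinφ2-sinφ1·cosφ2·cosΔλ=-0.78528985; θ=atan2(y, x)=-142.7352° <0 so +360° → 217.2648° ≈ 217.3°

Leg 1: dist=12920.4 km, bearing=328.4°
Leg 2: dist=17419.3 km, bearing=162.6°
Leg 3: dist=4794.8 km, bearing=207.1°
Leg 4: dist=11046.4 km, bearing=217.3°
Total: 46180.9 km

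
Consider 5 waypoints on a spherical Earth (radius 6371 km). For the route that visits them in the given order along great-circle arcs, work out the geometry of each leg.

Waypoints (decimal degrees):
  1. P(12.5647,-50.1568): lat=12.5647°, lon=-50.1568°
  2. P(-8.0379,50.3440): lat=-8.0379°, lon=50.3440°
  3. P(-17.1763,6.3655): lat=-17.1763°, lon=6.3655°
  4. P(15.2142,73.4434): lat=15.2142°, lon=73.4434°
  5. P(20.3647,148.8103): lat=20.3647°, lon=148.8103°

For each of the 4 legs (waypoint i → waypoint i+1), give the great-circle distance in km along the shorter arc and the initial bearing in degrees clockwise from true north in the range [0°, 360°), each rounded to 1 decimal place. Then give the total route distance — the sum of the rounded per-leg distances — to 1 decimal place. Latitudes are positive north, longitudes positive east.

Leg 1: dist=11333.1 km, bearing=95.7°
Leg 2: dist=4867.7 km, bearing=253.5°
Leg 3: dist=8189.1 km, bearing=67.9°
Leg 4: dist=7933.3 km, bearing=73.2°
Total: 32323.2 km

Leg 1: φ1=0.2192954, φ2=-0.1402878, Δφ=-0.3595832, Δλ=1.7540699 rad; a=sin²(Δφ/2)+cosφ1·cosφ2·sin²(Δλ/2)=0.6032777329; c=2·atan2(√a, √(1-a))=1.778849517; dist=6371·c=11333.050 ≈ 11333.1 km; running total=11333.1 km
Leg 1 bearing: y=sinΔλ·cosφ2=0.97359269, x=cosφ1·sinφ2-sinφ1·cosφ2·cosΔλ=-0.09722201; θ=atan2(y, x)=95.7026° ≈ 95.7°
Leg 2: φ1=-0.1402878, φ2=-0.2997830, Δφ=-0.1594952, Δλ=-0.7675696 rad; a=sin²(Δφ/2)+cosφ1·cosφ2·sin²(Δλ/2)=0.1389772484; c=2·atan2(√a, √(1-a))=0.764041962; dist=6371·c=4867.711 ≈ 4867.7 km; running total=16200.8 km
Leg 2 bearing: y=sinΔλ·cosφ2=-0.66341909, x=cosφ1·sinφ2-sinφ1·cosφ2·cosΔλ=-0.19627891; θ=atan2(y, x)=-106.4814° <0 so +360° → 253.5186° ≈ 253.5°
Leg 3: φ1=-0.2997830, φ2=0.2655379, Δφ=0.5653209, Δλ=1.1707302 rad; a=sin²(Δφ/2)+cosφ1·cosφ2·sin²(Δλ/2)=0.3592158140; c=2·atan2(√a, √(1-a))=1.285368107; dist=6371·c=8189.080 ≈ 8189.1 km; running total=24389.9 km
Leg 3 bearing: y=sinΔλ·cosφ2=0.88875433, x=cosφ1·sinφ2-sinφ1·cosφ2·cosΔλ=0.36171121; θ=atan2(y, x)=67.8543° ≈ 67.9°
Leg 4: φ1=0.2655379, φ2=0.3554311, Δφ=0.0898932, Δλ=1.3154006 rad; a=sin²(Δφ/2)+cosφ1·cosφ2·sin²(Δλ/2)=0.3400694896; c=2·atan2(√a, √(1-a))=1.245213529; dist=6371·c=7933.255 ≈ 7933.3 km; running total=32323.2 km
Leg 4 bearing: y=sinΔλ·cosφ2=0.90708735, x=cosφ1·sinφ2-sinφ1·cosφ2·cosΔλ=0.27364477; θ=atan2(y, x)=73.2128° ≈ 73.2°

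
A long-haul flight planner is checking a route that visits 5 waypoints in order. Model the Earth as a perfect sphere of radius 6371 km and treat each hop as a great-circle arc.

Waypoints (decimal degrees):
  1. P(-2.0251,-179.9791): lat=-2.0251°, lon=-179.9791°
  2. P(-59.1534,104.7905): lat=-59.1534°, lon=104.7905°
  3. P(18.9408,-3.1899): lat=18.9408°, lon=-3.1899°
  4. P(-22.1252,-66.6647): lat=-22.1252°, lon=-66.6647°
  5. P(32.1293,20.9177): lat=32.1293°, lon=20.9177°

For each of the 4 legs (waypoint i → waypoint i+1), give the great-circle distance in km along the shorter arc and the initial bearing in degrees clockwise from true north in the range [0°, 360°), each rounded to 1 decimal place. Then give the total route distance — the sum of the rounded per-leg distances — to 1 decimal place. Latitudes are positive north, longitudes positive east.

Leg 1: dist=8977.5 km, bearing=210.2°
Leg 2: dist=12828.0 km, bearing=264.7°
Leg 3: dist=8272.0 km, bearing=239.4°
Leg 4: dist=11077.9 km, bearing=59.1°
Total: 41155.4 km

Leg 1: φ1=-0.0353447, φ2=-1.0324216, Δφ=-0.9970769, Δλ=4.9701671 rad; a=sin²(Δφ/2)+cosφ1·cosφ2·sin²(Δλ/2)=0.4195142446; c=2·atan2(√a, √(1-a))=1.409121405; dist=6371·c=8977.512 ≈ 8977.5 km; running total=8977.5 km
Leg 1 bearing: y=sinΔλ·cosφ2=-0.49579971, x=cosφ1·sinφ2-sinφ1·cosφ2·cosΔλ=-0.85338785; θ=atan2(y, x)=-149.8443° <0 so +360° → 210.1557° ≈ 210.2°
Leg 2: φ1=-1.0324216, φ2=0.3305793, Δφ=1.3630009, Δλ=-1.8846135 rad; a=sin²(Δφ/2)+cosφ1·cosφ2·sin²(Δλ/2)=0.7141921336; c=2·atan2(√a, √(1-a))=2.013500231; dist=6371·c=12828.010 ≈ 12828.0 km; running total=21805.5 km
Leg 2 bearing: y=sinΔλ·cosφ2=-0.89966098, x=cosφ1·sinφ2-sinφ1·cosφ2·cosΔλ=-0.08424393; θ=atan2(y, x)=-95.3496° <0 so +360° → 264.6504° ≈ 264.7°
Leg 3: φ1=0.3305793, φ2=-0.3861576, Δφ=-0.7167369, Δλ=-1.1078443 rad; a=sin²(Δφ/2)+cosφ1·cosφ2·sin²(Δλ/2)=0.3654729222; c=2·atan2(√a, √(1-a))=1.298385488; dist=6371·c=8272.014 ≈ 8272.0 km; running total=30077.5 km
Leg 3 bearing: y=sinΔλ·cosφ2=-0.82885226, x=cosφ1·sinφ2-sinφ1·cosφ2·cosΔλ=-0.49052399; θ=atan2(y, x)=-120.6175° <0 so +360° → 239.3825° ≈ 239.4°
Leg 4: φ1=-0.3861576, φ2=0.5607621, Δφ=0.9469197, Δλ=1.5286012 rad; a=sin²(Δφ/2)+cosφ1·cosφ2·sin²(Δλ/2)=0.5836064389; c=2·atan2(√a, √(1-a))=1.738798391; dist=6371·c=11077.885 ≈ 11077.9 km; running total=41155.4 km
Leg 4 bearing: y=sinΔλ·cosφ2=0.84609630, x=cosφ1·sinφ2-sinφ1·cosφ2·cosΔλ=0.50612341; θ=atan2(y, x)=59.1127° ≈ 59.1°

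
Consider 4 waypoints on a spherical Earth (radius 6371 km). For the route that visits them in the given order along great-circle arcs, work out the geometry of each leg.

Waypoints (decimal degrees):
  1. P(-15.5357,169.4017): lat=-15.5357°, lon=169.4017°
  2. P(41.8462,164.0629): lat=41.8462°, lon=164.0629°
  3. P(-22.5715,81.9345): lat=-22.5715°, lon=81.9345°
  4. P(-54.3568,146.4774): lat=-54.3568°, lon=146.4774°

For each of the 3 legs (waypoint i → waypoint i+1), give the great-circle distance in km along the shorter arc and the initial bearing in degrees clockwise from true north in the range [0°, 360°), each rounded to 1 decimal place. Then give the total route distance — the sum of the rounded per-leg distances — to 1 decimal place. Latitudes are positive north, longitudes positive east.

Leg 1: dist=6404.1 km, bearing=355.3°
Leg 2: dist=11043.3 km, bearing=248.0°
Leg 3: dist=6348.9 km, bearing=141.2°
Total: 23796.3 km

Leg 1: φ1=-0.2711491, φ2=0.7303540, Δφ=1.0015031, Δλ=-0.0931796 rad; a=sin²(Δφ/2)+cosφ1·cosφ2·sin²(Δλ/2)=0.2320383202; c=2·atan2(√a, √(1-a))=1.005195276; dist=6371·c=6404.099 ≈ 6404.1 km; running total=6404.1 km
Leg 1 bearing: y=sinΔλ·cosφ2=-0.06931268, x=cosφ1·sinφ2-sinφ1·cosφ2·cosΔλ=0.84141661; θ=atan2(y, x)=-4.7092° <0 so +360° → 355.2908° ≈ 355.3°
Leg 2: φ1=0.7303540, φ2=-0.3939470, Δφ=-1.1243010, Δλ=-1.4334110 rad; a=sin²(Δφ/2)+cosφ1·cosφ2·sin²(Δλ/2)=0.5809313185; c=2·atan2(√a, √(1-a))=1.733374216; dist=6371·c=11043.327 ≈ 11043.3 km; running total=17447.4 km
Leg 2 bearing: y=sinΔλ·cosφ2=-0.91470048, x=cosφ1·sinφ2-sinφ1·cosφ2·cosΔλ=-0.37030192; θ=atan2(y, x)=-112.0398° <0 so +360° → 247.9602° ≈ 248.0°
Leg 3: φ1=-0.3939470, φ2=-0.9487051, Δφ=-0.5547581, Δλ=1.1264861 rad; a=sin²(Δφ/2)+cosφ1·cosφ2·sin²(Δλ/2)=0.2283886412; c=2·atan2(√a, √(1-a))=0.996525514; dist=6371·c=6348.864 ≈ 6348.9 km; running total=23796.3 km
Leg 3 bearing: y=sinΔλ·cosφ2=0.52615651, x=cosφ1·sinφ2-sinφ1·cosφ2·cosΔλ=-0.65426937; θ=atan2(y, x)=141.1941° ≈ 141.2°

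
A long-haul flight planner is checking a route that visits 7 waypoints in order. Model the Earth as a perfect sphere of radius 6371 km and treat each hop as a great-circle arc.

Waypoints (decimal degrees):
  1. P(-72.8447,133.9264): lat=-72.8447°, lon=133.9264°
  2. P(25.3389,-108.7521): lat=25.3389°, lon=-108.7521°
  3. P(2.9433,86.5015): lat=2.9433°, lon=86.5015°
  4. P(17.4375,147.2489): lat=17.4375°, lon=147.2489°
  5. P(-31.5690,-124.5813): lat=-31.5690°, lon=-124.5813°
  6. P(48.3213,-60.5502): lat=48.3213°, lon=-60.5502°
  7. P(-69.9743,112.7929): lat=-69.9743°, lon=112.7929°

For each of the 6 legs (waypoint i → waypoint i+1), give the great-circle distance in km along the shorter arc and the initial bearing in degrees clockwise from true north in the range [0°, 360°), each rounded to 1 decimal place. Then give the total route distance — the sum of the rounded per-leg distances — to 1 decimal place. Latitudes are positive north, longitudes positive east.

Leg 1: φ1=-1.2713799, φ2=0.4422472, Δφ=1.7136271, Δλ=-4.2355388 rad; a=sin²(Δφ/2)+cosφ1·cosφ2·sin²(Δλ/2)=0.7656442797; c=2·atan2(√a, √(1-a))=2.130917147; dist=6371·c=13576.073 ≈ 13576.1 km; running total=13576.1 km
Leg 1 bearing: y=sinΔλ·cosφ2=0.80296971, x=cosφ1·sinφ2-sinφ1·cosφ2·cosΔλ=-0.27013350; θ=atan2(y, x)=108.5939° ≈ 108.6°
Leg 2: φ1=0.4422472, φ2=0.0513703, Δφ=-0.3908770, Δλ=3.4078182 rad; a=sin²(Δφ/2)+cosφ1·cosφ2·sin²(Δλ/2)=0.9244133585; c=2·atan2(√a, √(1-a))=2.584558345; dist=6371·c=16466.221 ≈ 16466.2 km; running total=30042.3 km
Leg 2 bearing: y=sinΔλ·cosφ2=-0.26274477, x=cosφ1·sinφ2-sinφ1·cosφ2·cosΔλ=0.45875744; θ=atan2(y, x)=-29.8011° <0 so +360° → 330.1989° ≈ 330.2°
Leg 3: φ1=0.0513703, φ2=0.3043418, Δφ=0.2529715, Δλ=1.0602421 rad; a=sin²(Δφ/2)+cosφ1·cosφ2·sin²(Δλ/2)=0.2595118738; c=2·atan2(√a, √(1-a))=1.069028443; dist=6371·c=6810.780 ≈ 6810.8 km; running total=36853.1 km
Leg 3 bearing: y=sinΔλ·cosφ2=0.83237878, x=cosφ1·sinφ2-sinφ1·cosφ2·cosΔλ=0.27533147; θ=atan2(y, x)=71.6970° ≈ 71.7°
Leg 4: φ1=0.3043418, φ2=-0.5509830, Δφ=-0.8553248, Δλ=-4.7443320 rad; a=sin²(Δφ/2)+cosφ1·cosφ2·sin²(Δλ/2)=0.5654608090; c=2·atan2(√a, √(1-a))=1.702094869; dist=6371·c=10844.046 ≈ 10844.0 km; running total=47697.1 km
Leg 4 bearing: y=sinΔλ·cosφ2=0.85157567, x=cosφ1·sinφ2-sinφ1·cosφ2·cosΔλ=-0.50762033; θ=atan2(y, x)=120.7990° ≈ 120.8°
Leg 5: φ1=-0.5509830, φ2=0.8433658, Δφ=1.3943488, Δλ=1.1175535 rad; a=sin²(Δφ/2)+cosφ1·cosφ2·sin²(Δλ/2)=0.5714659753; c=2·atan2(√a, √(1-a))=1.714219479; dist=6371·c=10921.292 ≈ 10921.3 km; running total=58618.4 km
Leg 5 bearing: y=sinΔλ·cosφ2=0.59781370, x=cosφ1·sinφ2-sinφ1·cosφ2·cosΔλ=0.78878973; θ=atan2(y, x)=37.1580° ≈ 37.2°
Leg 6: φ1=0.8433658, φ2=-1.2212819, Δφ=-2.0646477, Δλ=3.0254078 rad; a=sin²(Δφ/2)+cosφ1·cosφ2·sin²(Δλ/2)=0.9639501951; c=2·atan2(√a, √(1-a))=2.759537537; dist=6371·c=17581.014 ≈ 17581.0 km; running total=76199.4 km
Leg 6 bearing: y=sinΔλ·cosφ2=0.03969707, x=cosφ1·sinφ2-sinφ1·cosφ2·cosΔλ=-0.37070879; θ=atan2(y, x)=173.8878° ≈ 173.9°

Leg 1: dist=13576.1 km, bearing=108.6°
Leg 2: dist=16466.2 km, bearing=330.2°
Leg 3: dist=6810.8 km, bearing=71.7°
Leg 4: dist=10844.0 km, bearing=120.8°
Leg 5: dist=10921.3 km, bearing=37.2°
Leg 6: dist=17581.0 km, bearing=173.9°
Total: 76199.4 km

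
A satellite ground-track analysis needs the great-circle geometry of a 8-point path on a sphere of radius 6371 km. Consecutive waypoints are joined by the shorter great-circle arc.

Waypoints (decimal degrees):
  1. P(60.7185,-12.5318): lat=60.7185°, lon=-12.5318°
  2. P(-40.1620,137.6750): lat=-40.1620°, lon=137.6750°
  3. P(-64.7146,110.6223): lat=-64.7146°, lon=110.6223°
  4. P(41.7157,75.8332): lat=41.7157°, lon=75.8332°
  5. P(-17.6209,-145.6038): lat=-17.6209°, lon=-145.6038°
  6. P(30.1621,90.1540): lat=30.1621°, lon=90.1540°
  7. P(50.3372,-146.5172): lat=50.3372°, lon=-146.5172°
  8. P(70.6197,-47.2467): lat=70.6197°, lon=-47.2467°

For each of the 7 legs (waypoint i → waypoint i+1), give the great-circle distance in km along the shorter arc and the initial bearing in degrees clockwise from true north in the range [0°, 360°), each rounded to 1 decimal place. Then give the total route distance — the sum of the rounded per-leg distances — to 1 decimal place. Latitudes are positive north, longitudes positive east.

Leg 1: dist=16956.0 km, bearing=55.3°
Leg 2: dist=3234.5 km, bearing=203.6°
Leg 3: dist=12216.6 km, bearing=333.1°
Leg 4: dist=15265.9 km, bearing=68.4°
Leg 5: dist=14233.9 km, bearing=294.9°
Leg 6: dist=9474.4 km, bearing=32.4°
Leg 7: dist=5137.8 km, bearing=27.0°
Total: 76519.1 km

Leg 1: φ1=1.0597377, φ2=-0.7009591, Δφ=-1.7606969, Δλ=2.6216032 rad; a=sin²(Δφ/2)+cosφ1·cosφ2·sin²(Δλ/2)=0.9434607324; c=2·atan2(√a, √(1-a))=2.661433602; dist=6371·c=16955.993 ≈ 16956.0 km; running total=16956.0 km
Leg 1 bearing: y=sinΔλ·cosφ2=0.37972069, x=cosφ1·sinφ2-sinφ1·cosφ2·cosΔλ=0.26302569; θ=atan2(y, x)=55.2904° ≈ 55.3°
Leg 2: φ1=-0.7009591, φ2=-1.1294828, Δφ=-0.4285237, Δλ=-0.4721587 rad; a=sin²(Δφ/2)+cosφ1·cosφ2·sin²(Δλ/2)=0.0630670056; c=2·atan2(√a, √(1-a))=0.507697978; dist=6371·c=3234.544 ≈ 3234.5 km; running total=20190.5 km
Leg 2 bearing: y=sinΔλ·cosφ2=-0.19426178, x=cosφ1·sinφ2-sinφ1·cosφ2·cosΔλ=-0.44566870; θ=atan2(y, x)=-156.4482° <0 so +360° → 203.5518° ≈ 203.6°
Leg 3: φ1=-1.1294828, φ2=0.7280763, Δφ=1.8575592, Δλ=-0.6071843 rad; a=sin²(Δφ/2)+cosφ1·cosφ2·sin²(Δλ/2)=0.6699187227; c=2·atan2(√a, √(1-a))=1.917540378; dist=6371·c=12216.6497 ≈ 12216.6 km; running total=32407.1 km
Leg 3 bearing: y=sinΔλ·cosφ2=-0.42589588, x=cosφ1·sinφ2-sinφ1·cosφ2·cosΔλ=0.83852443; θ=atan2(y, x)=-26.9265° <0 so +360° → 333.0735° ≈ 333.1°
Leg 4: φ1=0.7280763, φ2=-0.3075427, Δφ=-1.0356190, Δλ=-3.8648047 rad; a=sin²(Δφ/2)+cosφ1·cosφ2·sin²(Δλ/2)=0.8673941101; c=2·atan2(√a, √(1-a))=2.396150732; dist=6371·c=15265.876 ≈ 15265.9 km; running total=47673.0 km
Leg 4 bearing: y=sinΔλ·cosφ2=0.63074486, x=cosφ1·sinφ2-sinφ1·cosφ2·cosΔλ=0.24949388; θ=atan2(y, x)=68.4185° ≈ 68.4°
Leg 5: φ1=-0.3075427, φ2=0.5264280, Δφ=0.8339707, Δλ=4.1147498 rad; a=sin²(Δφ/2)+cosφ1·cosφ2·sin²(Δλ/2)=0.8078905270; c=2·atan2(√a, √(1-a))=2.234173199; dist=6371·c=14233.917 ≈ 14233.9 km; running total=61906.9 km
Leg 5 bearing: y=sinΔλ·cosφ2=-0.71474181, x=cosφ1·sinφ2-sinφ1·cosφ2·cosΔλ=0.33159891; θ=atan2(y, x)=-65.1114° <0 so +360° → 294.8886° ≈ 294.9°
Leg 6: φ1=0.5264280, φ2=0.8785499, Δφ=0.3521219, Δλ=-4.1306917 rad; a=sin²(Δφ/2)+cosφ1·cosφ2·sin²(Δλ/2)=0.4582095533; c=2·atan2(√a, √(1-a))=1.487117814; dist=6371·c=9474.428 ≈ 9474.4 km; running total=71381.3 km
Leg 6 bearing: y=sinΔλ·cosφ2=0.53329300, x=cosφ1·sinφ2-sinφ1·cosφ2·cosΔλ=0.84179143; θ=atan2(y, x)=32.3551° ≈ 32.4°
Leg 7: φ1=0.8785499, φ2=1.2325463, Δφ=0.3539964, Δλ=1.7325971 rad; a=sin²(Δφ/2)+cosφ1·cosφ2·sin²(Δλ/2)=0.1539631052; c=2·atan2(√a, √(1-a))=0.806438242; dist=6371·c=5137.818 ≈ 5137.8 km; running total=76519.1 km
Leg 7 bearing: y=sinΔλ·cosφ2=0.32750261, x=cosφ1·sinφ2-sinφ1·cosφ2·cosΔλ=0.64325415; θ=atan2(y, x)=26.9822° ≈ 27.0°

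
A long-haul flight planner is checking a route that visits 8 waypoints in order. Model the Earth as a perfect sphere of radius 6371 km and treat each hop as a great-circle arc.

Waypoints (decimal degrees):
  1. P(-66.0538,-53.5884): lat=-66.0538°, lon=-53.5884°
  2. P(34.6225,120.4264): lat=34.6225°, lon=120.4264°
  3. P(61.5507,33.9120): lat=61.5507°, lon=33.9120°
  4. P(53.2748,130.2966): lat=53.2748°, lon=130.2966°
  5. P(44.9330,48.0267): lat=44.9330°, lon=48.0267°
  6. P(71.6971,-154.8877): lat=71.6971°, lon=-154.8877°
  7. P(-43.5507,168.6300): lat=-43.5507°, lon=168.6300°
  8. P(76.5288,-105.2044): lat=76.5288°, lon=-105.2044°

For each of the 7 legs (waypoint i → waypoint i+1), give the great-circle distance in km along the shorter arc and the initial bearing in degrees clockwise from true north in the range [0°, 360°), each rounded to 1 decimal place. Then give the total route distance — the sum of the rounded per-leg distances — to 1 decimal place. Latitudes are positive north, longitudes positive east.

Leg 1: dist=16497.9 km, bearing=170.6°
Leg 2: dist=6498.3 km, bearing=326.1°
Leg 3: dist=5303.7 km, bearing=53.5°
Leg 4: dist=5722.3 km, bearing=296.3°
Leg 5: dist=6920.7 km, bearing=7.9°
Leg 6: dist=13133.0 km, bearing=209.2°
Leg 7: dist=14589.3 km, bearing=18.0°
Total: 68665.2 km

Leg 1: φ1=-1.1528563, φ2=0.6042766, Δφ=1.7571329, Δλ=3.0371312 rad; a=sin²(Δφ/2)+cosφ1·cosφ2·sin²(Δλ/2)=0.9257226763; c=2·atan2(√a, √(1-a))=2.589531461; dist=6371·c=16497.905 ≈ 16497.9 km; running total=16497.9 km
Leg 1 bearing: y=sinΔλ·cosφ2=0.08580646, x=cosφ1·sinφ2-sinφ1·cosφ2·cosΔλ=-0.51737613; θ=atan2(y, x)=170.5833° ≈ 170.6°
Leg 2: φ1=0.6042766, φ2=1.0742624, Δφ=0.4699858, Δλ=-1.5099611 rad; a=sin²(Δφ/2)+cosφ1·cosφ2·sin²(Δλ/2)=0.2383057726; c=2·atan2(√a, √(1-a))=1.019973590; dist=6371·c=6498.252 ≈ 6498.3 km; running total=22996.2 km
Leg 2 bearing: y=sinΔλ·cosφ2=-0.47549967, x=cosφ1·sinφ2-sinφ1·cosφ2·cosΔλ=0.70708174; θ=atan2(y, x)=-33.9201° <0 so +360° → 326.0799° ≈ 326.1°
Leg 3: φ1=1.0742624, φ2=0.9298207, Δφ=-0.1444417, Δλ=1.6822286 rad; a=sin²(Δφ/2)+cosφ1·cosφ2·sin²(Δλ/2)=0.1634781446; c=2·atan2(√a, √(1-a))=0.832479873; dist=6371·c=5303.729 ≈ 5303.7 km; running total=28299.9 km
Leg 3 bearing: y=sinΔλ·cosφ2=0.59426898, x=cosφ1·sinφ2-sinφ1·cosφ2·cosΔλ=0.44029143; θ=atan2(y, x)=53.4654° ≈ 53.5°
Leg 4: φ1=0.9298207, φ2=0.7842288, Δφ=-0.1455919, Δλ=-1.4358806 rad; a=sin²(Δφ/2)+cosφ1·cosφ2·sin²(Δλ/2)=0.1884837684; c=2·atan2(√a, √(1-a))=0.898182723; dist=6371·c=5722.322 ≈ 5722.3 km; running total=34022.2 km
Leg 4 bearing: y=sinΔλ·cosφ2=-0.70149995, x=cosφ1·sinφ2-sinφ1·cosφ2·cosΔλ=0.34601788; θ=atan2(y, x)=-63.7450° <0 so +360° → 296.2550° ≈ 296.3°
Leg 5: φ1=0.7842288, φ2=1.2513505, Δφ=0.4671217, Δλ=-3.5415244 rad; a=sin²(Δφ/2)+cosφ1·cosφ2·sin²(Δλ/2)=0.2671137250; c=2·atan2(√a, √(1-a))=1.086288884; dist=6371·c=6920.746 ≈ 6920.7 km; running total=40942.9 km
Leg 5 bearing: y=sinΔλ·cosφ2=0.12227339, x=cosφ1·sinφ2-sinφ1·cosφ2·cosΔλ=0.87641608; θ=atan2(y, x)=7.9424° ≈ 7.9°
Leg 6: φ1=1.2513505, φ2=-0.7601031, Δφ=-2.0114536, Δλ=5.6464491 rad; a=sin²(Δφ/2)+cosφ1·cosφ2·sin²(Δλ/2)=0.7355677329; c=2·atan2(√a, √(1-a))=2.061373950; dist=6371·c=13133.013 ≈ 13133.0 km; running total=54075.9 km
Leg 6 bearing: y=sinΔλ·cosφ2=-0.43092672, x=cosφ1·sinφ2-sinφ1·cosφ2·cosΔλ=-0.76963208; θ=atan2(y, x)=-150.7550° <0 so +360° → 209.2450° ≈ 209.2°
Leg 7: φ1=-0.7601031, φ2=1.3356795, Δφ=2.0957826, Δλ=-4.7793119 rad; a=sin²(Δφ/2)+cosφ1·cosφ2·sin²(Δλ/2)=0.8293745867; c=2·atan2(√a, √(1-a))=2.289951344; dist=6371·c=14589.280 ≈ 14589.3 km; running total=68665.2 km
Leg 7 bearing: y=sinΔλ·cosφ2=0.23243509, x=cosφ1·sinφ2-sinφ1·cosφ2·cosΔλ=0.71555814; θ=atan2(y, x)=17.9954° ≈ 18.0°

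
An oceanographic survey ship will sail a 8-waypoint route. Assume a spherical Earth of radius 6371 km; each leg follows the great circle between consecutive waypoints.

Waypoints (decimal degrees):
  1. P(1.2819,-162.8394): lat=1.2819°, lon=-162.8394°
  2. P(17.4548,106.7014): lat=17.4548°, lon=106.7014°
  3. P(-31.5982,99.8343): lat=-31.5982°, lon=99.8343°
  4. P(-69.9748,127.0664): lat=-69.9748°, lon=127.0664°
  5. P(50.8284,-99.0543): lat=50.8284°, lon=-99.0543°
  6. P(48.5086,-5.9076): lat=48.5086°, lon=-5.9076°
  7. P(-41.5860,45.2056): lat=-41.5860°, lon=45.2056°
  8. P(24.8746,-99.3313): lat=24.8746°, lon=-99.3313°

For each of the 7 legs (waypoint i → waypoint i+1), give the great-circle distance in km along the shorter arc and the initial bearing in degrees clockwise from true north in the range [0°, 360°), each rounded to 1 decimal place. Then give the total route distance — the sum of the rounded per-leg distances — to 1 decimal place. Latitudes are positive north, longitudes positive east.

Leg 1: φ1=0.0223734, φ2=0.3046437, Δφ=0.2822704, Δλ=4.7043744 rad; a=sin²(Δφ/2)+cosφ1·cosφ2·sin²(Δλ/2)=0.5004665545; c=2·atan2(√a, √(1-a))=1.571729436; dist=6371·c=10013.488 ≈ 10013.5 km; running total=10013.5 km
Leg 1 bearing: y=sinΔλ·cosφ2=-0.95392324, x=cosφ1·sinφ2-sinφ1·cosφ2·cosΔλ=0.30004930; θ=atan2(y, x)=-72.5394° <0 so +360° → 287.4606° ≈ 287.5°
Leg 2: φ1=0.3046437, φ2=-0.5514926, Δφ=-0.8561364, Δλ=-0.1198535 rad; a=sin²(Δφ/2)+cosφ1·cosφ2·sin²(Δλ/2)=0.1752341455; c=2·atan2(√a, √(1-a))=0.863827954; dist=6371·c=5503.448 ≈ 5503.4 km; running total=15516.9 km
Leg 2 bearing: y=sinΔλ·cosφ2=-0.10184020, x=cosφ1·sinφ2-sinφ1·cosφ2·cosΔλ=-0.75348333; θ=atan2(y, x)=-172.3026° <0 so +360° → 187.6974° ≈ 187.7°
Leg 3: φ1=-0.5514926, φ2=-1.2212907, Δφ=-0.6697980, Δλ=0.4752898 rad; a=sin²(Δφ/2)+cosφ1·cosφ2·sin²(Δλ/2)=0.1241905386; c=2·atan2(√a, √(1-a))=0.720283258; dist=6371·c=4588.925 ≈ 4588.9 km; running total=20105.8 km
Leg 3 bearing: y=sinΔλ·cosφ2=0.15669621, x=cosφ1·sinφ2-sinφ1·cosφ2·cosΔλ=-0.64071467; θ=atan2(y, x)=166.2572° ≈ 166.3°
Leg 4: φ1=-1.2212907, φ2=0.8871229, Δφ=2.1084136, Δλ=-3.9465507 rad; a=sin²(Δφ/2)+cosφ1·cosφ2·sin²(Δλ/2)=0.9391556086; c=2·atan2(√a, √(1-a))=2.643114625; dist=6371·c=16839.283 ≈ 16839.3 km; running total=36945.1 km
Leg 4 bearing: y=sinΔλ·cosφ2=0.45529079, x=cosφ1·sinφ2-sinφ1·cosφ2·cosΔλ=-0.14587564; θ=atan2(y, x)=107.7655° ≈ 107.8°
Leg 5: φ1=0.8871229, φ2=0.8466348, Δφ=-0.0404881, Δλ=1.6257166 rad; a=sin²(Δφ/2)+cosφ1·cosφ2·sin²(Δλ/2)=0.2211300753; c=2·atan2(√a, √(1-a))=0.979136047; dist=6371·c=6238.076 ≈ 6238.1 km; running total=43183.2 km
Leg 5 bearing: y=sinΔλ·cosφ2=0.66150873, x=cosφ1·sinφ2-sinφ1·cosφ2·cosΔλ=0.50133068; θ=atan2(y, x)=52.8430° ≈ 52.8°
Leg 6: φ1=0.8466348, φ2=-0.7258126, Δφ=-1.5724474, Δλ=0.8920936 rad; a=sin²(Δφ/2)+cosφ1·cosφ2·sin²(Δλ/2)=0.5930475884; c=2·atan2(√a, √(1-a))=1.757982720; dist=6371·c=11200.108 ≈ 11200.1 km; running total=54383.3 km
Leg 6 bearing: y=sinΔλ·cosφ2=0.58220317, x=cosφ1·sinφ2-sinφ1·cosφ2·cosΔλ=-0.79145945; θ=atan2(y, x)=143.6615° ≈ 143.7°
Leg 7: φ1=-0.7258126, φ2=0.4341437, Δφ=1.1599563, Δλ=-2.5226448 rad; a=sin²(Δφ/2)+cosφ1·cosφ2·sin²(Δλ/2)=0.9159414379; c=2·atan2(√a, √(1-a))=2.553288300; dist=6371·c=16267.000 ≈ 16267.0 km; running total=70650.3 km
Leg 7 bearing: y=sinΔλ·cosφ2=-0.52635570, x=cosφ1·sinφ2-sinφ1·cosφ2·cosΔλ=-0.17584244; θ=atan2(y, x)=-108.4732° <0 so +360° → 251.5268° ≈ 251.5°

Leg 1: dist=10013.5 km, bearing=287.5°
Leg 2: dist=5503.4 km, bearing=187.7°
Leg 3: dist=4588.9 km, bearing=166.3°
Leg 4: dist=16839.3 km, bearing=107.8°
Leg 5: dist=6238.1 km, bearing=52.8°
Leg 6: dist=11200.1 km, bearing=143.7°
Leg 7: dist=16267.0 km, bearing=251.5°
Total: 70650.3 km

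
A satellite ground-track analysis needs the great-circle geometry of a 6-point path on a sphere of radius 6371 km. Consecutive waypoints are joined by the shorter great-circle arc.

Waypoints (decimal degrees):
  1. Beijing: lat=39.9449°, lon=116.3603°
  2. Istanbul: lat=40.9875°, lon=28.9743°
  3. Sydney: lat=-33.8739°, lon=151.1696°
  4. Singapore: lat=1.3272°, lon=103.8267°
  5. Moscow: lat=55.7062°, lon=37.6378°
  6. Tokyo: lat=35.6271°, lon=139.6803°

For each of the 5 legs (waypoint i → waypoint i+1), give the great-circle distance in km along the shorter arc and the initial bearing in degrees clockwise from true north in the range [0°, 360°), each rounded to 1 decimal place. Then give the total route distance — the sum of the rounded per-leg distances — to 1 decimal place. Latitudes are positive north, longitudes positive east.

Leg 1: φ1=0.6971700, φ2=0.7153668, Δφ=0.0181968, Δλ=-1.5251734 rad; a=sin²(Δφ/2)+cosφ1·cosφ2·sin²(Δλ/2)=0.2762445095; c=2·atan2(√a, √(1-a))=1.106816203; dist=6371·c=7051.526 ≈ 7051.5 km; running total=7051.5 km
Leg 1 bearing: y=sinΔλ·cosφ2=-0.75406723, x=cosφ1·sinφ2-sinφ1·cosφ2·cosΔλ=0.48074580; θ=atan2(y, x)=-57.4810° <0 so +360° → 302.5190° ≈ 302.5°
Leg 2: φ1=0.7153668, φ2=-0.5912111, Δφ=-1.3065779, Δλ=2.1327103 rad; a=sin²(Δφ/2)+cosφ1·cosφ2·sin²(Δλ/2)=0.8497496046; c=2·atan2(√a, √(1-a))=2.345492817; dist=6371·c=14943.135 ≈ 14943.1 km; running total=21994.6 km
Leg 2 bearing: y=sinΔλ·cosφ2=0.70260193, x=cosφ1·sinφ2-sinφ1·cosφ2·cosΔλ=-0.13058093; θ=atan2(y, x)=100.5285° ≈ 100.5°
Leg 3: φ1=-0.5912111, φ2=0.0231640, Δφ=0.6143751, Δλ=-0.8262895 rad; a=sin²(Δφ/2)+cosφ1·cosφ2·sin²(Δλ/2)=0.2252322768; c=2·atan2(√a, √(1-a))=0.988988229; dist=6371·c=6300.844 ≈ 6300.8 km; running total=28295.4 km
Leg 3 bearing: y=sinΔλ·cosφ2=-0.73522486, x=cosφ1·sinφ2-sinφ1·cosφ2·cosΔλ=0.39680624; θ=atan2(y, x)=-61.6439° <0 so +360° → 298.3561° ≈ 298.4°
Leg 4: φ1=0.0231640, φ2=0.9722566, Δφ=0.9490926, Δλ=-1.1552142 rad; a=sin²(Δφ/2)+cosφ1·cosφ2·sin²(Δλ/2)=0.3767267475; c=2·atan2(√a, √(1-a))=1.321681193; dist=6371·c=8420.431 ≈ 8420.4 km; running total=36715.8 km
Leg 4 bearing: y=sinΔλ·cosφ2=-0.51547775, x=cosφ1·sinφ2-sinφ1·cosφ2·cosΔλ=0.82066894; θ=atan2(y, x)=-32.1337° <0 so +360° → 327.8663° ≈ 327.9°
Leg 5: φ1=0.9722566, φ2=0.6218102, Δφ=-0.3504464, Δλ=1.7809776 rad; a=sin²(Δφ/2)+cosφ1·cosφ2·sin²(Δλ/2)=0.3071533889; c=2·atan2(√a, √(1-a))=1.174837265; dist=6371·c=7484.888 ≈ 7484.9 km; running total=44200.7 km
Leg 5 bearing: y=sinΔλ·cosφ2=0.79493758, x=cosφ1·sinφ2-sinφ1·cosφ2·cosΔλ=0.46831078; θ=atan2(y, x)=59.4970° ≈ 59.5°

Leg 1: dist=7051.5 km, bearing=302.5°
Leg 2: dist=14943.1 km, bearing=100.5°
Leg 3: dist=6300.8 km, bearing=298.4°
Leg 4: dist=8420.4 km, bearing=327.9°
Leg 5: dist=7484.9 km, bearing=59.5°
Total: 44200.7 km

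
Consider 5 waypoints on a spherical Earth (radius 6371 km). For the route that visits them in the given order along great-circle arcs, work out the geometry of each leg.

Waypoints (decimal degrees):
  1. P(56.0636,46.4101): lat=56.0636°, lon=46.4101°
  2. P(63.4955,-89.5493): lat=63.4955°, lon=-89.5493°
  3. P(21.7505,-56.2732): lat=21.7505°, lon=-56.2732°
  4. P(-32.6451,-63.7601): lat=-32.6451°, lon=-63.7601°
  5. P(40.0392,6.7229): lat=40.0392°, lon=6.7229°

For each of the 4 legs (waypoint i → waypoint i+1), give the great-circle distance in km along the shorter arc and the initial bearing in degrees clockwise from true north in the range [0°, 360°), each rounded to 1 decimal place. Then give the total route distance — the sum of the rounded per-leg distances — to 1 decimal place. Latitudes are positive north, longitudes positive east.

Leg 1: φ1=0.9784944, φ2=1.1082055, Δφ=0.1297111, Δλ=-2.3729392 rad; a=sin²(Δφ/2)+cosφ1·cosφ2·sin²(Δλ/2)=0.2183164117; c=2·atan2(√a, √(1-a))=0.972340697; dist=6371·c=6194.783 ≈ 6194.8 km; running total=6194.8 km
Leg 1 bearing: y=sinΔλ·cosφ2=-0.31023127, x=cosφ1·sinφ2-sinφ1·cosφ2·cosΔλ=0.76575060; θ=atan2(y, x)=-22.0545° <0 so +360° → 337.9455° ≈ 337.9°
Leg 2: φ1=1.1082055, φ2=0.3796178, Δφ=-0.7285877, Δλ=0.5807775 rad; a=sin²(Δφ/2)+cosφ1·cosφ2·sin²(Δλ/2)=0.1609234590; c=2·atan2(√a, √(1-a))=0.825549700; dist=6371·c=5259.577 ≈ 5259.6 km; running total=11454.4 km
Leg 2 bearing: y=sinΔλ·cosφ2=0.50961200, x=cosφ1·sinφ2-sinφ1·cosφ2·cosΔλ=-0.52953188; θ=atan2(y, x)=136.0982° ≈ 136.1°
Leg 3: φ1=0.3796178, φ2=-0.5697645, Δφ=-0.9493823, Δλ=-0.1306711 rad; a=sin²(Δφ/2)+cosφ1·cosφ2·sin²(Δλ/2)=0.2122410407; c=2·atan2(√a, √(1-a))=0.957559004; dist=6371·c=6100.608 ≈ 6100.6 km; running total=17555.0 km
Leg 3 bearing: y=sinΔλ·cosφ2=-0.10971584, x=cosφ1·sinφ2-sinφ1·cosφ2·cosΔλ=-0.81039593; θ=atan2(y, x)=-172.2899° <0 so +360° → 187.7101° ≈ 187.7°
Leg 4: φ1=-0.5697645, φ2=0.6988159, Δφ=1.2685803, Δλ=1.2301604 rad; a=sin²(Δφ/2)+cosφ1·cosφ2·sin²(Δλ/2)=0.5658257969; c=2·atan2(√a, √(1-a))=1.702831218; dist=6371·c=10848.738 ≈ 10848.7 km; running total=28403.7 km
Leg 4 bearing: y=sinΔλ·cosφ2=0.72161470, x=cosφ1·sinφ2-sinφ1·cosφ2·cosΔλ=0.67966174; θ=atan2(y, x)=46.7149° ≈ 46.7°

Leg 1: dist=6194.8 km, bearing=337.9°
Leg 2: dist=5259.6 km, bearing=136.1°
Leg 3: dist=6100.6 km, bearing=187.7°
Leg 4: dist=10848.7 km, bearing=46.7°
Total: 28403.7 km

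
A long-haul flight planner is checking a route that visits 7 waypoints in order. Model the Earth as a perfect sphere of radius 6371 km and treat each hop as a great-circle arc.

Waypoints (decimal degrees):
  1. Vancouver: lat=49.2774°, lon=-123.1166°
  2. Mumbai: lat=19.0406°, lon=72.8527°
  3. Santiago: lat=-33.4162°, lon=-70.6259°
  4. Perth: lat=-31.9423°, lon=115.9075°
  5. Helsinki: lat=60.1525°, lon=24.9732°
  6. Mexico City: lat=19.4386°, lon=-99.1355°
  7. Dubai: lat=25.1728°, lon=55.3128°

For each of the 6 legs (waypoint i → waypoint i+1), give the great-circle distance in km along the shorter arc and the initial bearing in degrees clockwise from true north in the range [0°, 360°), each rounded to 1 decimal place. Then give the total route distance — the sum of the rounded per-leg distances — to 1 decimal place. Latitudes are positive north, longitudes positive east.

Leg 1: φ1=0.8600529, φ2=0.3323212, Δφ=-0.5277317, Δλ=3.4203095 rad; a=sin²(Δφ/2)+cosφ1·cosφ2·sin²(Δλ/2)=0.6728279020; c=2·atan2(√a, √(1-a))=1.923733904; dist=6371·c=12256.109 ≈ 12256.1 km; running total=12256.1 km
Leg 1 bearing: y=sinΔλ·cosφ2=-0.26006967, x=cosφ1·sinφ2-sinφ1·cosφ2·cosΔλ=0.90160181; θ=atan2(y, x)=-16.0904° <0 so +360° → 343.9096° ≈ 343.9°
Leg 2: φ1=0.3323212, φ2=-0.5832227, Δφ=-0.9155439, Δλ=-2.5041740 rad; a=sin²(Δφ/2)+cosφ1·cosφ2·sin²(Δλ/2)=0.9068759784; c=2·atan2(√a, √(1-a))=2.521374972; dist=6371·c=16063.680 ≈ 16063.7 km; running total=28319.8 km
Leg 2 bearing: y=sinΔλ·cosφ2=-0.49674451, x=cosφ1·sinφ2-sinφ1·cosφ2·cosΔλ=-0.30174931; θ=atan2(y, x)=-121.2767° <0 so +360° → 238.7233° ≈ 238.7°
Leg 3: φ1=-0.5832227, φ2=-0.5574983, Δφ=0.0257244, Δλ=3.2556220 rad; a=sin²(Δφ/2)+cosφ1·cosφ2·sin²(Δλ/2)=0.7061696553; c=2·atan2(√a, √(1-a))=1.995816665; dist=6371·c=12715.348 ≈ 12715.3 km; running total=41035.1 km
Leg 3 bearing: y=sinΔλ·cosφ2=-0.09655361, x=cosφ1·sinφ2-sinφ1·cosφ2·cosΔλ=-0.90589938; θ=atan2(y, x)=-173.9162° <0 so +360° → 186.0838° ≈ 186.1°
Leg 4: φ1=-0.5574983, φ2=1.0498592, Δφ=1.6073575, Δλ=-1.5871029 rad; a=sin²(Δφ/2)+cosφ1·cosφ2·sin²(Δλ/2)=0.7328863400; c=2·atan2(√a, √(1-a))=2.055303917; dist=6371·c=13094.341 ≈ 13094.3 km; running total=54129.4 km
Leg 4 bearing: y=sinΔλ·cosφ2=-0.49762703, x=cosφ1·sinφ2-sinφ1·cosφ2·cosΔλ=0.73172615; θ=atan2(y, x)=-34.2186° <0 so +360° → 325.7814° ≈ 325.8°
Leg 5: φ1=1.0498592, φ2=0.3392676, Δφ=-0.7105916, Δλ=-2.1661054 rad; a=sin²(Δφ/2)+cosφ1·cosφ2·sin²(Δλ/2)=0.4872641300; c=2·atan2(√a, √(1-a))=1.545321832; dist=6371·c=9845.245 ≈ 9845.2 km; running total=63974.6 km
Leg 5 bearing: y=sinΔλ·cosφ2=-0.78077951, x=cosφ1·sinφ2-sinφ1·cosφ2·cosΔλ=0.62428724; θ=atan2(y, x)=-51.3552° <0 so +360° → 308.6448° ≈ 308.6°
Leg 6: φ1=0.3392676, φ2=0.4393482, Δφ=0.1000807, Δλ=2.6956314 rad; a=sin²(Δφ/2)+cosφ1·cosφ2·sin²(Δλ/2)=0.8142083734; c=2·atan2(√a, √(1-a))=2.250312509; dist=6371·c=14336.741 ≈ 14336.7 km; running total=78311.3 km
Leg 6 bearing: y=sinΔλ·cosφ2=0.39036199, x=cosφ1·sinφ2-sinφ1·cosφ2·cosΔλ=0.67283721; θ=atan2(y, x)=30.1212° ≈ 30.1°

Leg 1: dist=12256.1 km, bearing=343.9°
Leg 2: dist=16063.7 km, bearing=238.7°
Leg 3: dist=12715.3 km, bearing=186.1°
Leg 4: dist=13094.3 km, bearing=325.8°
Leg 5: dist=9845.2 km, bearing=308.6°
Leg 6: dist=14336.7 km, bearing=30.1°
Total: 78311.3 km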